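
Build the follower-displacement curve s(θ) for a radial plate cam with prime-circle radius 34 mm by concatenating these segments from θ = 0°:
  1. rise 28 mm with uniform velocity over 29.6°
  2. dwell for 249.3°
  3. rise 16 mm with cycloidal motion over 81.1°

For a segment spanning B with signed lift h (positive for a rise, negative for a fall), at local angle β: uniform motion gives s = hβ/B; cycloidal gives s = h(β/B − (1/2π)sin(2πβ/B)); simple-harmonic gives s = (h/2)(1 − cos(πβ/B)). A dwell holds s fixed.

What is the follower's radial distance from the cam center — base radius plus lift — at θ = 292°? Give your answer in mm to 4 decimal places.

seg 1 [0°–29.6°] uniform, h=28: full span → s += 28 → s = 28.0000
seg 2 [29.6°–278.9°] dwell: s stays 28.0000
seg 3 [278.9°–360°] cycloidal, h=16: θ=292° here. β=13.1, B=81.1. 16·(0.1615 − sin(2π·0.1615)/(2π)) = 0.4214 → s = 28.4214
radial distance = base radius + s = 34 + 28.4214 = 62.4214

62.4214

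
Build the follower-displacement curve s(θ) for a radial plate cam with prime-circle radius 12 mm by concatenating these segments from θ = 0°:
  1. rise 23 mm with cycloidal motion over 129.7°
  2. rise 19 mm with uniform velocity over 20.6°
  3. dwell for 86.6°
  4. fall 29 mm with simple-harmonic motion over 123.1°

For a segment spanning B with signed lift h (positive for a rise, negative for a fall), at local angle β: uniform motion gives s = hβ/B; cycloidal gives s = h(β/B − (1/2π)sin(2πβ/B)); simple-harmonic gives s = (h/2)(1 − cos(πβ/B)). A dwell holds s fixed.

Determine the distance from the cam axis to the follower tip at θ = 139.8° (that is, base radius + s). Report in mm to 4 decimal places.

seg 1 [0°–129.7°] cycloidal, h=23: full span → s += 23 → s = 23.0000
seg 2 [129.7°–150.3°] uniform, h=19: θ=139.8° here. β=10.1, B=20.6. 19·10.1/20.6 = 9.3155 → s = 32.3155
radial distance = base radius + s = 12 + 32.3155 = 44.3155

44.3155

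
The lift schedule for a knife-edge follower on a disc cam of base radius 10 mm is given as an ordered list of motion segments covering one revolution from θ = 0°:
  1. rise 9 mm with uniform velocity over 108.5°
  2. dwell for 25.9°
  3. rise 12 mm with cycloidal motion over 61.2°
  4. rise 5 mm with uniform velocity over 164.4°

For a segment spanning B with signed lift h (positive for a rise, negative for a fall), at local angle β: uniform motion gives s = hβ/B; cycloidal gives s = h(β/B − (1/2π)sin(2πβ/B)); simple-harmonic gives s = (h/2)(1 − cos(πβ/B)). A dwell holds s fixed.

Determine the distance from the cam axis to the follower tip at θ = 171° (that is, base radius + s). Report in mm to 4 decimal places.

seg 1 [0°–108.5°] uniform, h=9: full span → s += 9 → s = 9.0000
seg 2 [108.5°–134.4°] dwell: s stays 9.0000
seg 3 [134.4°–195.6°] cycloidal, h=12: θ=171° here. β=36.6, B=61.2. 12·(0.5980 − sin(2π·0.5980)/(2π)) = 8.2799 → s = 17.2799
radial distance = base radius + s = 10 + 17.2799 = 27.2799

27.2799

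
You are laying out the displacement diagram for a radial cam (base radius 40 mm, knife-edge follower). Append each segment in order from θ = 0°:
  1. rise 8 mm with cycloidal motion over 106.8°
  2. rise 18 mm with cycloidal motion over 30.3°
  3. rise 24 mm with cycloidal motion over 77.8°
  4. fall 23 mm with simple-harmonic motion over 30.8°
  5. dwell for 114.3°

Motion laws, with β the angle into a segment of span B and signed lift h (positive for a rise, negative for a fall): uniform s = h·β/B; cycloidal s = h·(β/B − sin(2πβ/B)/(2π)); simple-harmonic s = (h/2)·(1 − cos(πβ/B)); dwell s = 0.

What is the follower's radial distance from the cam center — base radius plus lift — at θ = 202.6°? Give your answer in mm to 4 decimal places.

seg 1 [0°–106.8°] cycloidal, h=8: full span → s += 8 → s = 8.0000
seg 2 [106.8°–137.1°] cycloidal, h=18: full span → s += 18 → s = 26.0000
seg 3 [137.1°–214.9°] cycloidal, h=24: θ=202.6° here. β=65.5, B=77.8. 24·(0.8419 − sin(2π·0.8419)/(2π)) = 23.4061 → s = 49.4061
radial distance = base radius + s = 40 + 49.4061 = 89.4061

89.4061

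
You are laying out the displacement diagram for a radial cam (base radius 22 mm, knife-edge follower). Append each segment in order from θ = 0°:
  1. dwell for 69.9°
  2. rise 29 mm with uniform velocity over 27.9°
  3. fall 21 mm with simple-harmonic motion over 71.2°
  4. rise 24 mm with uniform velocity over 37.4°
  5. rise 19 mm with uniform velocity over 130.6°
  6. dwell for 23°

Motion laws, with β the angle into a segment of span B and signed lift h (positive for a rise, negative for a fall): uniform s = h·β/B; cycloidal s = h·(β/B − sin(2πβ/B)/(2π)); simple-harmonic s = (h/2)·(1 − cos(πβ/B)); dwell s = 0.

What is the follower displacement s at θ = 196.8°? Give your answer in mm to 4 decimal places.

seg 1 [0°–69.9°] dwell: s stays 0.0000
seg 2 [69.9°–97.8°] uniform, h=29: full span → s += 29 → s = 29.0000
seg 3 [97.8°–169°] simple-harmonic, h=-21: full span → s += -21 → s = 8.0000
seg 4 [169°–206.4°] uniform, h=24: θ=196.8° here. β=27.8, B=37.4. 24·27.8/37.4 = 17.8396 → s = 25.8396

25.8396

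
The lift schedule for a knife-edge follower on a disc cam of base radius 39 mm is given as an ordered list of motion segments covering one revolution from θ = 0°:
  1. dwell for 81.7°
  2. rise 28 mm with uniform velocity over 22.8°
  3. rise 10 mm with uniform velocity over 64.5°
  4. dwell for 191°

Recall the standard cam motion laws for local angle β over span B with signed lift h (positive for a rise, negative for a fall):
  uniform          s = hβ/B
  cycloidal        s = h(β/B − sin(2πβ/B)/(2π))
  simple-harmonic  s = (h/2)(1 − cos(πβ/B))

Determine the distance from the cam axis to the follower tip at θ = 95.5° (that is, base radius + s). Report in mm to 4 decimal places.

seg 1 [0°–81.7°] dwell: s stays 0.0000
seg 2 [81.7°–104.5°] uniform, h=28: θ=95.5° here. β=13.8, B=22.8. 28·13.8/22.8 = 16.9474 → s = 16.9474
radial distance = base radius + s = 39 + 16.9474 = 55.9474

55.9474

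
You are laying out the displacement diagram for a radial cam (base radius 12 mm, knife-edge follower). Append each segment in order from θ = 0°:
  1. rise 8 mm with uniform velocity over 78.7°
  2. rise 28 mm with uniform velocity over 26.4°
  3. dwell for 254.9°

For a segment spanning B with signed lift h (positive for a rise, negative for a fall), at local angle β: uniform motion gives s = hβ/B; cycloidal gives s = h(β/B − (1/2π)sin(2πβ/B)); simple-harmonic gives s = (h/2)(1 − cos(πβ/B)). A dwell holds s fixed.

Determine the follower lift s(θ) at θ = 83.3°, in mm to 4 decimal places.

seg 1 [0°–78.7°] uniform, h=8: full span → s += 8 → s = 8.0000
seg 2 [78.7°–105.1°] uniform, h=28: θ=83.3° here. β=4.6, B=26.4. 28·4.6/26.4 = 4.8788 → s = 12.8788

12.8788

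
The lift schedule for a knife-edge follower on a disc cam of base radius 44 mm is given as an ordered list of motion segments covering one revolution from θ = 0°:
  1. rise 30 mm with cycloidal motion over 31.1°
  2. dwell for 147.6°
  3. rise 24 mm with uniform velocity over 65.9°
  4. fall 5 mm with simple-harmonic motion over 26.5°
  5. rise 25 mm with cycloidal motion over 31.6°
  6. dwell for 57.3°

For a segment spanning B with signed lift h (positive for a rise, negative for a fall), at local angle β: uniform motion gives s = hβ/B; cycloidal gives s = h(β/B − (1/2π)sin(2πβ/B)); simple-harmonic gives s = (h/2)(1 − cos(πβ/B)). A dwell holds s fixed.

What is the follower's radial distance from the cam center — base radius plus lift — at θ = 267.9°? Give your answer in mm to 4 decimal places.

seg 1 [0°–31.1°] cycloidal, h=30: full span → s += 30 → s = 30.0000
seg 2 [31.1°–178.7°] dwell: s stays 30.0000
seg 3 [178.7°–244.6°] uniform, h=24: full span → s += 24 → s = 54.0000
seg 4 [244.6°–271.1°] simple-harmonic, h=-5: θ=267.9° here. β=23.3, B=26.5. -5/2·(1 − cos(π·0.8792)) = -4.8223 → s = 49.1777
radial distance = base radius + s = 44 + 49.1777 = 93.1777

93.1777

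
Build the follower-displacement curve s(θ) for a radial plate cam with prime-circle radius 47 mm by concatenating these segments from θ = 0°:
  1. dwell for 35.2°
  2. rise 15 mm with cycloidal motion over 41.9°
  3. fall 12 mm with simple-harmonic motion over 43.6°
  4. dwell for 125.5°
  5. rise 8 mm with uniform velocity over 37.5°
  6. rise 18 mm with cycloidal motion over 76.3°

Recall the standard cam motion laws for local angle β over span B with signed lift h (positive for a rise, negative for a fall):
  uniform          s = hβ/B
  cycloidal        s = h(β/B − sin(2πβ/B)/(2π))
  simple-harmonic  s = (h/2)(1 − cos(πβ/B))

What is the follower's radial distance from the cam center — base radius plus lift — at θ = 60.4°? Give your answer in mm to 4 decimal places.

seg 1 [0°–35.2°] dwell: s stays 0.0000
seg 2 [35.2°–77.1°] cycloidal, h=15: θ=60.4° here. β=25.2, B=41.9. 15·(0.6014 − sin(2π·0.6014)/(2π)) = 10.4420 → s = 10.4420
radial distance = base radius + s = 47 + 10.4420 = 57.4420

57.4420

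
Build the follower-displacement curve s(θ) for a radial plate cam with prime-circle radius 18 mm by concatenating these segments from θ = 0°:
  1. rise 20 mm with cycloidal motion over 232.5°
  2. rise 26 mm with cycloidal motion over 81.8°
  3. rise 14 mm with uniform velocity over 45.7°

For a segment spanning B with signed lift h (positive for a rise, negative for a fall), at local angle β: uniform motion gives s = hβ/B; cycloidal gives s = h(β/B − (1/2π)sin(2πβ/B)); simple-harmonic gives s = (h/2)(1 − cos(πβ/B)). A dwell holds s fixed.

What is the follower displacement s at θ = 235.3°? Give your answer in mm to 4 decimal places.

seg 1 [0°–232.5°] cycloidal, h=20: full span → s += 20 → s = 20.0000
seg 2 [232.5°–314.3°] cycloidal, h=26: θ=235.3° here. β=2.8, B=81.8. 26·(0.0342 − sin(2π·0.0342)/(2π)) = 0.0068 → s = 20.0068

20.0068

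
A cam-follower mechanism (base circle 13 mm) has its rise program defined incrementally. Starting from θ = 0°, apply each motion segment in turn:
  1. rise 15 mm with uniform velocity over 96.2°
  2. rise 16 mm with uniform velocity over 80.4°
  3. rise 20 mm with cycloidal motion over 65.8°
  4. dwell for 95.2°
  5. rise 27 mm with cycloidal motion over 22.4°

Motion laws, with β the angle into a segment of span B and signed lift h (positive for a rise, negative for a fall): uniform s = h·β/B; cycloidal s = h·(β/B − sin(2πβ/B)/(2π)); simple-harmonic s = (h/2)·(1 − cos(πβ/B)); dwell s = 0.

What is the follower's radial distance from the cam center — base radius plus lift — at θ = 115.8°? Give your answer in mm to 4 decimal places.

seg 1 [0°–96.2°] uniform, h=15: full span → s += 15 → s = 15.0000
seg 2 [96.2°–176.6°] uniform, h=16: θ=115.8° here. β=19.6, B=80.4. 16·19.6/80.4 = 3.9005 → s = 18.9005
radial distance = base radius + s = 13 + 18.9005 = 31.9005

31.9005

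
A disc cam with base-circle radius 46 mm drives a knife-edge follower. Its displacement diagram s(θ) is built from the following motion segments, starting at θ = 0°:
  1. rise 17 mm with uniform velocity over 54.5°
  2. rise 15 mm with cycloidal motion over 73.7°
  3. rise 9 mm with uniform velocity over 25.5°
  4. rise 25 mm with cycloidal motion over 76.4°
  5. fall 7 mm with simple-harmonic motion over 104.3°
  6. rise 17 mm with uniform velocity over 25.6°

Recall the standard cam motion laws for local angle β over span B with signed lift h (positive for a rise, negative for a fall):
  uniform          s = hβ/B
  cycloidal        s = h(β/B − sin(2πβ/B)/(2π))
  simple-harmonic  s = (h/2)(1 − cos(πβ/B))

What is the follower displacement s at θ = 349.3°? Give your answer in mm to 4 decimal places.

seg 1 [0°–54.5°] uniform, h=17: full span → s += 17 → s = 17.0000
seg 2 [54.5°–128.2°] cycloidal, h=15: full span → s += 15 → s = 32.0000
seg 3 [128.2°–153.7°] uniform, h=9: full span → s += 9 → s = 41.0000
seg 4 [153.7°–230.1°] cycloidal, h=25: full span → s += 25 → s = 66.0000
seg 5 [230.1°–334.4°] simple-harmonic, h=-7: full span → s += -7 → s = 59.0000
seg 6 [334.4°–360°] uniform, h=17: θ=349.3° here. β=14.9, B=25.6. 17·14.9/25.6 = 9.8945 → s = 68.8945

68.8945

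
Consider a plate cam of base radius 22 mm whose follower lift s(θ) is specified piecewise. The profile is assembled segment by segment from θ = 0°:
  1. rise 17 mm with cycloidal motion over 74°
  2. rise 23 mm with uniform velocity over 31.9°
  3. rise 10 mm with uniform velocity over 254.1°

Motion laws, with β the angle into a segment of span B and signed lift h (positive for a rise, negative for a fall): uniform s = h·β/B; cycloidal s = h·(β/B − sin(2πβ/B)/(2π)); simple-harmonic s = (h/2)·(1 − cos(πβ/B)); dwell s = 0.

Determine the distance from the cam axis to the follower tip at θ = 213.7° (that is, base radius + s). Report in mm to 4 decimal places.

seg 1 [0°–74°] cycloidal, h=17: full span → s += 17 → s = 17.0000
seg 2 [74°–105.9°] uniform, h=23: full span → s += 23 → s = 40.0000
seg 3 [105.9°–360°] uniform, h=10: θ=213.7° here. β=107.8, B=254.1. 10·107.8/254.1 = 4.2424 → s = 44.2424
radial distance = base radius + s = 22 + 44.2424 = 66.2424

66.2424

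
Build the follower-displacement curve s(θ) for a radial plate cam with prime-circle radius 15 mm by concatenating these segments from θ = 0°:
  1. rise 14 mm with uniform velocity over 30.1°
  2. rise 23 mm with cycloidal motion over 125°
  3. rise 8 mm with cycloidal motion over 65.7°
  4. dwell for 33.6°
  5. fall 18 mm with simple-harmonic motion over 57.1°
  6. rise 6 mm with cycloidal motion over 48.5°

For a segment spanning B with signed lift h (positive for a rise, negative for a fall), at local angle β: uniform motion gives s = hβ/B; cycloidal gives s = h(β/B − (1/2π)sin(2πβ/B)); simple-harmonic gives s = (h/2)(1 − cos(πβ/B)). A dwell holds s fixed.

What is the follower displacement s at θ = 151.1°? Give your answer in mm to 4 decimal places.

seg 1 [0°–30.1°] uniform, h=14: full span → s += 14 → s = 14.0000
seg 2 [30.1°–155.1°] cycloidal, h=23: θ=151.1° here. β=121, B=125. 23·(0.9680 − sin(2π·0.9680)/(2π)) = 22.9951 → s = 36.9951

36.9951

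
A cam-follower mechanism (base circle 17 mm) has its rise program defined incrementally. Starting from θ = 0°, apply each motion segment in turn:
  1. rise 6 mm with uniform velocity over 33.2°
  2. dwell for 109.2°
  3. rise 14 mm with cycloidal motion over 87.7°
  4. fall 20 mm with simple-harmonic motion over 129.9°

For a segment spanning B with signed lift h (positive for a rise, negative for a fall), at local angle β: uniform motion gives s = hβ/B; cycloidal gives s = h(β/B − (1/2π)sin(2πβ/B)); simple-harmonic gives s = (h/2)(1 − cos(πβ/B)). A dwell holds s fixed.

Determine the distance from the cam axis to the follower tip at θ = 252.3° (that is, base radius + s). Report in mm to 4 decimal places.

seg 1 [0°–33.2°] uniform, h=6: full span → s += 6 → s = 6.0000
seg 2 [33.2°–142.4°] dwell: s stays 6.0000
seg 3 [142.4°–230.1°] cycloidal, h=14: full span → s += 14 → s = 20.0000
seg 4 [230.1°–360°] simple-harmonic, h=-20: θ=252.3° here. β=22.2, B=129.9. -20/2·(1 − cos(π·0.1709)) = -1.4070 → s = 18.5930
radial distance = base radius + s = 17 + 18.5930 = 35.5930

35.5930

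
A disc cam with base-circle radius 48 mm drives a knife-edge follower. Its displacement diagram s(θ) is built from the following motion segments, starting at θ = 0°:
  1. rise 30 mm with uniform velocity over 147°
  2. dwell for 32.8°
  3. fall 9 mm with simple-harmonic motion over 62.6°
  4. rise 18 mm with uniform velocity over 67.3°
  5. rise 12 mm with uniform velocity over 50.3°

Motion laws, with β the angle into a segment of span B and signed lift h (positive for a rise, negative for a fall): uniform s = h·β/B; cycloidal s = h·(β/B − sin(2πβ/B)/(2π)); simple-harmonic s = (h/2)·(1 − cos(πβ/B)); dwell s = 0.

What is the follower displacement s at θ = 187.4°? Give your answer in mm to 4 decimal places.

seg 1 [0°–147°] uniform, h=30: full span → s += 30 → s = 30.0000
seg 2 [147°–179.8°] dwell: s stays 30.0000
seg 3 [179.8°–242.4°] simple-harmonic, h=-9: θ=187.4° here. β=7.6, B=62.6. -9/2·(1 − cos(π·0.1214)) = -0.3234 → s = 29.6766

29.6766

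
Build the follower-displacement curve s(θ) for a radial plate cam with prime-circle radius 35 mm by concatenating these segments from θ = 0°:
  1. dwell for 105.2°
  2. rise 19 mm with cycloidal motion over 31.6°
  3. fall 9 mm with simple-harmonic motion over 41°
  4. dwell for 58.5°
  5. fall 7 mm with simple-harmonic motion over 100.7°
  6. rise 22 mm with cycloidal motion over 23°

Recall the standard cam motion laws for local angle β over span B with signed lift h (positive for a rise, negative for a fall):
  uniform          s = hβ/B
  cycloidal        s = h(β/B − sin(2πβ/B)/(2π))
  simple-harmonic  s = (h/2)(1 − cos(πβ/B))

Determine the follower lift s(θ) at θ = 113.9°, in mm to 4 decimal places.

seg 1 [0°–105.2°] dwell: s stays 0.0000
seg 2 [105.2°–136.8°] cycloidal, h=19: θ=113.9° here. β=8.7, B=31.6. 19·(0.2753 − sin(2π·0.2753)/(2π)) = 2.2452 → s = 2.2452

2.2452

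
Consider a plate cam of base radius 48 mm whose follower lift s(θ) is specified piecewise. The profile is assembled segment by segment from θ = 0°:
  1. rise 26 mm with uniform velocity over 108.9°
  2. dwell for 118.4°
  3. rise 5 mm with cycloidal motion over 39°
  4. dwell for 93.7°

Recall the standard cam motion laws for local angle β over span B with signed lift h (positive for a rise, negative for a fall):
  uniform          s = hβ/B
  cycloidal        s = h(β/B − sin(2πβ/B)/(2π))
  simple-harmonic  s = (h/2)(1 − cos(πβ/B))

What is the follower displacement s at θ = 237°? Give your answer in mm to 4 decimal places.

seg 1 [0°–108.9°] uniform, h=26: full span → s += 26 → s = 26.0000
seg 2 [108.9°–227.3°] dwell: s stays 26.0000
seg 3 [227.3°–266.3°] cycloidal, h=5: θ=237° here. β=9.7, B=39. 5·(0.2487 − sin(2π·0.2487)/(2π)) = 0.4478 → s = 26.4478

26.4478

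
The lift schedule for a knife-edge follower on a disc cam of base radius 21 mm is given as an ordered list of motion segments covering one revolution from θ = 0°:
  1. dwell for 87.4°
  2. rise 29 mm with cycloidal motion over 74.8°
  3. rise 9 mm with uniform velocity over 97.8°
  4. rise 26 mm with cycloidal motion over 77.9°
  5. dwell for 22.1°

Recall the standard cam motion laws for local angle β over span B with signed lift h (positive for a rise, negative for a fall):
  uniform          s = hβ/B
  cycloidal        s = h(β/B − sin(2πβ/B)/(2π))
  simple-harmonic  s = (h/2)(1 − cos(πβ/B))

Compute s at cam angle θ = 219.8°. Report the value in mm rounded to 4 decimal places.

seg 1 [0°–87.4°] dwell: s stays 0.0000
seg 2 [87.4°–162.2°] cycloidal, h=29: full span → s += 29 → s = 29.0000
seg 3 [162.2°–260°] uniform, h=9: θ=219.8° here. β=57.6, B=97.8. 9·57.6/97.8 = 5.3006 → s = 34.3006

34.3006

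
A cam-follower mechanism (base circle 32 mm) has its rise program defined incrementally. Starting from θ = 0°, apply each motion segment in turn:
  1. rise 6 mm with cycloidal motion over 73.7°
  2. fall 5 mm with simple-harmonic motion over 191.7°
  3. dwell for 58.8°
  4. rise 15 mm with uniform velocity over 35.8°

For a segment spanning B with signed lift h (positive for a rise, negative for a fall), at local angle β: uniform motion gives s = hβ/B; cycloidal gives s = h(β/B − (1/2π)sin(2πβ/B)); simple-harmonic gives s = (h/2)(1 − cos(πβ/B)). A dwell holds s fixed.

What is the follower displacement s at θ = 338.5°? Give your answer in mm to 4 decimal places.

seg 1 [0°–73.7°] cycloidal, h=6: full span → s += 6 → s = 6.0000
seg 2 [73.7°–265.4°] simple-harmonic, h=-5: full span → s += -5 → s = 1.0000
seg 3 [265.4°–324.2°] dwell: s stays 1.0000
seg 4 [324.2°–360°] uniform, h=15: θ=338.5° here. β=14.3, B=35.8. 15·14.3/35.8 = 5.9916 → s = 6.9916

6.9916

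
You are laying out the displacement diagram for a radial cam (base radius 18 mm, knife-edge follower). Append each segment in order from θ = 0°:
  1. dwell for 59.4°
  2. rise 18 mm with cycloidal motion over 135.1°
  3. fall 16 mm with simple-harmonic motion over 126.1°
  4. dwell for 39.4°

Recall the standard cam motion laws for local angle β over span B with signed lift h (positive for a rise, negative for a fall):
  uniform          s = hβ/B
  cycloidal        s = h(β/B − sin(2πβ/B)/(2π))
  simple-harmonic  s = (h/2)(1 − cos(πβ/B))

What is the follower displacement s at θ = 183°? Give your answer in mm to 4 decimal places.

seg 1 [0°–59.4°] dwell: s stays 0.0000
seg 2 [59.4°–194.5°] cycloidal, h=18: θ=183° here. β=123.6, B=135.1. 18·(0.9149 − sin(2π·0.9149)/(2π)) = 17.9280 → s = 17.9280

17.9280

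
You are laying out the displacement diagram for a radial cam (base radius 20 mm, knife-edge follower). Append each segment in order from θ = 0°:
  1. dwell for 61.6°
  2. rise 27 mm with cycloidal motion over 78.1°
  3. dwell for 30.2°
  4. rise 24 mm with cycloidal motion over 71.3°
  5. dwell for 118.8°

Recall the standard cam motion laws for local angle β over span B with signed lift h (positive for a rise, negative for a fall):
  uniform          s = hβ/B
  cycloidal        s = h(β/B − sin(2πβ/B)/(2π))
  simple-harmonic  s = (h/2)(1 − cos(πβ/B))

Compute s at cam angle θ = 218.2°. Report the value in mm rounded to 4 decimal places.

seg 1 [0°–61.6°] dwell: s stays 0.0000
seg 2 [61.6°–139.7°] cycloidal, h=27: full span → s += 27 → s = 27.0000
seg 3 [139.7°–169.9°] dwell: s stays 27.0000
seg 4 [169.9°–241.2°] cycloidal, h=24: θ=218.2° here. β=48.3, B=71.3. 24·(0.6774 − sin(2π·0.6774)/(2π)) = 19.6874 → s = 46.6874

46.6874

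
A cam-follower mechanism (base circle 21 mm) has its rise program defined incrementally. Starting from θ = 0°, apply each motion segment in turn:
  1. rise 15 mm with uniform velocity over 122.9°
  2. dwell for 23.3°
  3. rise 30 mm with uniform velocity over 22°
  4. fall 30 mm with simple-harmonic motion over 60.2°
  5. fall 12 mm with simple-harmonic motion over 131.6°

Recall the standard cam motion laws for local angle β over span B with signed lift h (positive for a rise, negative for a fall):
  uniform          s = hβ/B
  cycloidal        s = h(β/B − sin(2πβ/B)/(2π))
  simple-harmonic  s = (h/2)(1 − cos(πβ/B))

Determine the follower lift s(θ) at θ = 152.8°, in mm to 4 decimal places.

seg 1 [0°–122.9°] uniform, h=15: full span → s += 15 → s = 15.0000
seg 2 [122.9°–146.2°] dwell: s stays 15.0000
seg 3 [146.2°–168.2°] uniform, h=30: θ=152.8° here. β=6.6, B=22. 30·6.6/22 = 9.0000 → s = 24.0000

24.0000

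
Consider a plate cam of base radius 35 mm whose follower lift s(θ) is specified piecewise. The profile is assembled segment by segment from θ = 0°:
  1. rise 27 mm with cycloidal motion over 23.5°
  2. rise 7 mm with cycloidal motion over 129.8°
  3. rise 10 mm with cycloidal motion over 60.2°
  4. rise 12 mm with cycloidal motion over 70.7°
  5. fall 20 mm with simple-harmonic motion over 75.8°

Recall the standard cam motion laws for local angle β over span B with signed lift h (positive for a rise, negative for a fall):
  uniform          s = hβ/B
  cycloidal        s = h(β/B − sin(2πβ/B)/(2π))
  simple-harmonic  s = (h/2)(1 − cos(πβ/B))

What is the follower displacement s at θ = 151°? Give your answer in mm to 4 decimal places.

seg 1 [0°–23.5°] cycloidal, h=27: full span → s += 27 → s = 27.0000
seg 2 [23.5°–153.3°] cycloidal, h=7: θ=151° here. β=127.5, B=129.8. 7·(0.9823 − sin(2π·0.9823)/(2π)) = 6.9997 → s = 33.9997

33.9997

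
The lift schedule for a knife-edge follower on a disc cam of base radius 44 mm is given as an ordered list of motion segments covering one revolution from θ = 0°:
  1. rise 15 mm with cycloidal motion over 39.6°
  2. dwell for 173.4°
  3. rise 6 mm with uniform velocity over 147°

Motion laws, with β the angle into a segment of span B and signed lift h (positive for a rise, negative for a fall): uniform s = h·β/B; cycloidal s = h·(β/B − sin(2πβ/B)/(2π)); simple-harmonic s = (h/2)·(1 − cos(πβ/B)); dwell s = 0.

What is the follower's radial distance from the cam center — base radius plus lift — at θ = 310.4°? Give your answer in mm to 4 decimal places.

seg 1 [0°–39.6°] cycloidal, h=15: full span → s += 15 → s = 15.0000
seg 2 [39.6°–213°] dwell: s stays 15.0000
seg 3 [213°–360°] uniform, h=6: θ=310.4° here. β=97.4, B=147. 6·97.4/147 = 3.9755 → s = 18.9755
radial distance = base radius + s = 44 + 18.9755 = 62.9755

62.9755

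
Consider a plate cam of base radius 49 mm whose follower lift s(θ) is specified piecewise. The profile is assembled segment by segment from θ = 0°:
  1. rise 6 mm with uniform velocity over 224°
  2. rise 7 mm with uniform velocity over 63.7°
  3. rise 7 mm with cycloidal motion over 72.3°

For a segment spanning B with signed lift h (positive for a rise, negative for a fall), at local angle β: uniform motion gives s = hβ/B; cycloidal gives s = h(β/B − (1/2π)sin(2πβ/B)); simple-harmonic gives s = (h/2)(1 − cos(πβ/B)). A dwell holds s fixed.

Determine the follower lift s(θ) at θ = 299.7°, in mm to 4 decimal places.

seg 1 [0°–224°] uniform, h=6: full span → s += 6 → s = 6.0000
seg 2 [224°–287.7°] uniform, h=7: full span → s += 7 → s = 13.0000
seg 3 [287.7°–360°] cycloidal, h=7: θ=299.7° here. β=12, B=72.3. 7·(0.1660 − sin(2π·0.1660)/(2π)) = 0.1994 → s = 13.1994

13.1994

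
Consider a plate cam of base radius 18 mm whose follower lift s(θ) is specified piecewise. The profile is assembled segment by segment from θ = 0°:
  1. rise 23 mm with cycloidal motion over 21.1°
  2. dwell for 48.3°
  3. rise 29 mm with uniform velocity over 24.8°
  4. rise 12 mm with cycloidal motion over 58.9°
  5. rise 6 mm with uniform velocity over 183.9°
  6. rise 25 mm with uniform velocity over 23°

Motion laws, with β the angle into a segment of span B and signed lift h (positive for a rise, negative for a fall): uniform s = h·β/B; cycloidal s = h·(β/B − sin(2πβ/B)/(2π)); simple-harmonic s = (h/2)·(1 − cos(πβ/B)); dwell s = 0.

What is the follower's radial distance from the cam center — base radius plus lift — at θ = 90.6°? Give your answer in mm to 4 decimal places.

seg 1 [0°–21.1°] cycloidal, h=23: full span → s += 23 → s = 23.0000
seg 2 [21.1°–69.4°] dwell: s stays 23.0000
seg 3 [69.4°–94.2°] uniform, h=29: θ=90.6° here. β=21.2, B=24.8. 29·21.2/24.8 = 24.7903 → s = 47.7903
radial distance = base radius + s = 18 + 47.7903 = 65.7903

65.7903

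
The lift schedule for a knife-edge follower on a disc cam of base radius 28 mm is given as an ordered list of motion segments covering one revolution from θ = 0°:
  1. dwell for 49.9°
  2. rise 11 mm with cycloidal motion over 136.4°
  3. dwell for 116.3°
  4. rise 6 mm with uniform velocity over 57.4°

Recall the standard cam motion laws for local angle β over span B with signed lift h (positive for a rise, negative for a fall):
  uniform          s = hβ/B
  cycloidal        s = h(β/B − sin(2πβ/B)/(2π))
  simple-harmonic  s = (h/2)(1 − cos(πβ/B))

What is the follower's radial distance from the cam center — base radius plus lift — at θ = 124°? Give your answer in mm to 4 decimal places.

seg 1 [0°–49.9°] dwell: s stays 0.0000
seg 2 [49.9°–186.3°] cycloidal, h=11: θ=124° here. β=74.1, B=136.4. 11·(0.5433 − sin(2π·0.5433)/(2π)) = 6.4458 → s = 6.4458
radial distance = base radius + s = 28 + 6.4458 = 34.4458

34.4458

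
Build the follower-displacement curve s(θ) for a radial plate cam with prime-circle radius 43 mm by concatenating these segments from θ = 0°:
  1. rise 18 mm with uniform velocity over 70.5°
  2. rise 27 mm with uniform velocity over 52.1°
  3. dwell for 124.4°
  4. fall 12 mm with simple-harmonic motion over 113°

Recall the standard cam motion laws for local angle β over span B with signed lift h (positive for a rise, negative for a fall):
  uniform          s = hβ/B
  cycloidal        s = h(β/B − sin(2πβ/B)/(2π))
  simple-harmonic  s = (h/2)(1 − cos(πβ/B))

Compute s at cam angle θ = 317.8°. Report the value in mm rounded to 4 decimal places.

seg 1 [0°–70.5°] uniform, h=18: full span → s += 18 → s = 18.0000
seg 2 [70.5°–122.6°] uniform, h=27: full span → s += 27 → s = 45.0000
seg 3 [122.6°–247°] dwell: s stays 45.0000
seg 4 [247°–360°] simple-harmonic, h=-12: θ=317.8° here. β=70.8, B=113. -12/2·(1 − cos(π·0.6265)) = -8.3230 → s = 36.6770

36.6770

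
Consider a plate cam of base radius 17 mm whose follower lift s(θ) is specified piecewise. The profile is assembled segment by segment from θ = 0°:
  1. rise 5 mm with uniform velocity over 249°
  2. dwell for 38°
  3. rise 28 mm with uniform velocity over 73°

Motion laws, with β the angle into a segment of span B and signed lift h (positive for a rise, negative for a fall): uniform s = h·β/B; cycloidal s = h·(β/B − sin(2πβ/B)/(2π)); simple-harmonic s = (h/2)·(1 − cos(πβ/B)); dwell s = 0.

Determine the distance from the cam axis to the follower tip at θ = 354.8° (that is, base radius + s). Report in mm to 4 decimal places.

seg 1 [0°–249°] uniform, h=5: full span → s += 5 → s = 5.0000
seg 2 [249°–287°] dwell: s stays 5.0000
seg 3 [287°–360°] uniform, h=28: θ=354.8° here. β=67.8, B=73. 28·67.8/73 = 26.0055 → s = 31.0055
radial distance = base radius + s = 17 + 31.0055 = 48.0055

48.0055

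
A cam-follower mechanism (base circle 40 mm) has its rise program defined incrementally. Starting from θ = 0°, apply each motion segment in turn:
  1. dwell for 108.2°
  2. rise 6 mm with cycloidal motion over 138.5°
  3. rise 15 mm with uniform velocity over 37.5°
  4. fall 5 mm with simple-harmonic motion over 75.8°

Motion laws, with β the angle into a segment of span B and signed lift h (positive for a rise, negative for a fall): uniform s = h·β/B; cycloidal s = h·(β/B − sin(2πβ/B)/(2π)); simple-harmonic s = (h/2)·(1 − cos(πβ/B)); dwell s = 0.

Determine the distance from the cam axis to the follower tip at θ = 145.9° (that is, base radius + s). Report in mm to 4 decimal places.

seg 1 [0°–108.2°] dwell: s stays 0.0000
seg 2 [108.2°–246.7°] cycloidal, h=6: θ=145.9° here. β=37.7, B=138.5. 6·(0.2722 − sin(2π·0.2722)/(2π)) = 0.6876 → s = 0.6876
radial distance = base radius + s = 40 + 0.6876 = 40.6876

40.6876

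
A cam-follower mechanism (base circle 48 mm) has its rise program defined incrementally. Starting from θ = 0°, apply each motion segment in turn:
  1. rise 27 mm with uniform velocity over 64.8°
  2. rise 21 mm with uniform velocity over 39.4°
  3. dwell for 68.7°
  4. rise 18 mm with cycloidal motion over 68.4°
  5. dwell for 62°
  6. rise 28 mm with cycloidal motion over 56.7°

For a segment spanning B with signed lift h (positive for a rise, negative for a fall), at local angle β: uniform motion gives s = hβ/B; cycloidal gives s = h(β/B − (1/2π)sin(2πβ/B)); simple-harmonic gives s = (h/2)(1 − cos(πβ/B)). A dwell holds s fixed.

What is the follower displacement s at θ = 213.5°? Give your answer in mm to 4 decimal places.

seg 1 [0°–64.8°] uniform, h=27: full span → s += 27 → s = 27.0000
seg 2 [64.8°–104.2°] uniform, h=21: full span → s += 21 → s = 48.0000
seg 3 [104.2°–172.9°] dwell: s stays 48.0000
seg 4 [172.9°–241.3°] cycloidal, h=18: θ=213.5° here. β=40.6, B=68.4. 18·(0.5936 − sin(2π·0.5936)/(2π)) = 12.2731 → s = 60.2731

60.2731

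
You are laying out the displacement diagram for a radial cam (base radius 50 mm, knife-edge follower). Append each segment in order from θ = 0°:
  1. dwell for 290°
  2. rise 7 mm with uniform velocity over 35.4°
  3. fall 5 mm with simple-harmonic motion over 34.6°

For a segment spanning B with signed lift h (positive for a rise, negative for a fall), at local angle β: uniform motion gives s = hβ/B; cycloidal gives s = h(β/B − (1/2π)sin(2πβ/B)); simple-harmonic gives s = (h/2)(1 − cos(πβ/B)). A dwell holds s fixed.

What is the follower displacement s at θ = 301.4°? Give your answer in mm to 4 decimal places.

seg 1 [0°–290°] dwell: s stays 0.0000
seg 2 [290°–325.4°] uniform, h=7: θ=301.4° here. β=11.4, B=35.4. 7·11.4/35.4 = 2.2542 → s = 2.2542

2.2542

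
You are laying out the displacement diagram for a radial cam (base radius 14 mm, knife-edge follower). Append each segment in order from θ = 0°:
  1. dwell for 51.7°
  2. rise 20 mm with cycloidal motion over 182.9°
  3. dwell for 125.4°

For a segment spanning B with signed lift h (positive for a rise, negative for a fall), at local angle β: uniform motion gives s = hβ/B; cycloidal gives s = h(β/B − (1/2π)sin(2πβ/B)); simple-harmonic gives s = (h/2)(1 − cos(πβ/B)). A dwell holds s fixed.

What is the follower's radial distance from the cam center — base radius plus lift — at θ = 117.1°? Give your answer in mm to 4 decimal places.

seg 1 [0°–51.7°] dwell: s stays 0.0000
seg 2 [51.7°–234.6°] cycloidal, h=20: θ=117.1° here. β=65.4, B=182.9. 20·(0.3576 − sin(2π·0.3576)/(2π)) = 4.6682 → s = 4.6682
radial distance = base radius + s = 14 + 4.6682 = 18.6682

18.6682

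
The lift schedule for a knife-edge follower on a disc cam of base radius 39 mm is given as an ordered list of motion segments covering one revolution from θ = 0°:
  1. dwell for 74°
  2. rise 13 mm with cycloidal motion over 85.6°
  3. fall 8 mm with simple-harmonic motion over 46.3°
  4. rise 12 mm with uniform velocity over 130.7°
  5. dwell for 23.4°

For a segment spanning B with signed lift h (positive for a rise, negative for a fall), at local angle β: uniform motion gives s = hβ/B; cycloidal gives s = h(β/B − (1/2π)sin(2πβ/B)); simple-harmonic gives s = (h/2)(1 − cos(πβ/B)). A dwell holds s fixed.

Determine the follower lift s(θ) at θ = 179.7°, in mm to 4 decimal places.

seg 1 [0°–74°] dwell: s stays 0.0000
seg 2 [74°–159.6°] cycloidal, h=13: full span → s += 13 → s = 13.0000
seg 3 [159.6°–205.9°] simple-harmonic, h=-8: θ=179.7° here. β=20.1, B=46.3. -8/2·(1 − cos(π·0.4341)) = -3.1781 → s = 9.8219

9.8219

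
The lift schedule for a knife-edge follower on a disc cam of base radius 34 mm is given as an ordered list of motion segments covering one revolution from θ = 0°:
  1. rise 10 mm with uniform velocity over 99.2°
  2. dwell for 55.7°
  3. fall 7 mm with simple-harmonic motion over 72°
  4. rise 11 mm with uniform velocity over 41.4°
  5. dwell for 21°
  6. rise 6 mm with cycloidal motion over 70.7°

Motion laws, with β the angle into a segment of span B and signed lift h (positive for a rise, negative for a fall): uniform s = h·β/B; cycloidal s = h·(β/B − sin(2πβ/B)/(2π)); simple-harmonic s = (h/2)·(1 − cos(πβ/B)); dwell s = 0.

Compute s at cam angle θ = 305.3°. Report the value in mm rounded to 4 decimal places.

seg 1 [0°–99.2°] uniform, h=10: full span → s += 10 → s = 10.0000
seg 2 [99.2°–154.9°] dwell: s stays 10.0000
seg 3 [154.9°–226.9°] simple-harmonic, h=-7: full span → s += -7 → s = 3.0000
seg 4 [226.9°–268.3°] uniform, h=11: full span → s += 11 → s = 14.0000
seg 5 [268.3°–289.3°] dwell: s stays 14.0000
seg 6 [289.3°–360°] cycloidal, h=6: θ=305.3° here. β=16, B=70.7. 6·(0.2263 − sin(2π·0.2263)/(2π)) = 0.4135 → s = 14.4135

14.4135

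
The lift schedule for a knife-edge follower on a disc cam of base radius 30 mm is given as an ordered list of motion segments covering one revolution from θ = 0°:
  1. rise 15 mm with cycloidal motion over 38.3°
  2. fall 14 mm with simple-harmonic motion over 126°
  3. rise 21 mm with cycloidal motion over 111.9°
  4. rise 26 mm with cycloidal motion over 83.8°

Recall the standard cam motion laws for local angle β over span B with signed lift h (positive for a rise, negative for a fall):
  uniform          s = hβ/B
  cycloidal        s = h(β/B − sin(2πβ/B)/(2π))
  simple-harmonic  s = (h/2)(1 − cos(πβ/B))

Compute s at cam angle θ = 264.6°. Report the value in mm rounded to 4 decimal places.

seg 1 [0°–38.3°] cycloidal, h=15: full span → s += 15 → s = 15.0000
seg 2 [38.3°–164.3°] simple-harmonic, h=-14: full span → s += -14 → s = 1.0000
seg 3 [164.3°–276.2°] cycloidal, h=21: θ=264.6° here. β=100.3, B=111.9. 21·(0.8963 − sin(2π·0.8963)/(2π)) = 20.8493 → s = 21.8493

21.8493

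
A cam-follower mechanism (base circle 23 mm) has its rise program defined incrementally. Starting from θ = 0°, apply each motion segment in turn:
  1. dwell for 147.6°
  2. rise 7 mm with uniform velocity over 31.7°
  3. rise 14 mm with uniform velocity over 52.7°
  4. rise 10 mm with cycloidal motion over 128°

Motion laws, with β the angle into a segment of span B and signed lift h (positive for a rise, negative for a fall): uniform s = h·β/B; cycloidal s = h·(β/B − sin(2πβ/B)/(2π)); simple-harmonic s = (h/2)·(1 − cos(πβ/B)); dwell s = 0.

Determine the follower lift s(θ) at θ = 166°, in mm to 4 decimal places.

seg 1 [0°–147.6°] dwell: s stays 0.0000
seg 2 [147.6°–179.3°] uniform, h=7: θ=166° here. β=18.4, B=31.7. 7·18.4/31.7 = 4.0631 → s = 4.0631

4.0631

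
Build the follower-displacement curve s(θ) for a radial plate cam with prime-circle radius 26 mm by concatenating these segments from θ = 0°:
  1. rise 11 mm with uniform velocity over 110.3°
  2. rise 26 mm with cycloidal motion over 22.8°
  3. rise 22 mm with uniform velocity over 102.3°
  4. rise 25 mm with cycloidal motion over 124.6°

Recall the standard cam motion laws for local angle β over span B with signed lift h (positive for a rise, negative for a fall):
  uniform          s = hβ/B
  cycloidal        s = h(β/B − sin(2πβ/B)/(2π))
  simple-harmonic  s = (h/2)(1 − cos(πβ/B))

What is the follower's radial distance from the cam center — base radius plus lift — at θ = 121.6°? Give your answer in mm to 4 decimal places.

seg 1 [0°–110.3°] uniform, h=11: full span → s += 11 → s = 11.0000
seg 2 [110.3°–133.1°] cycloidal, h=26: θ=121.6° here. β=11.3, B=22.8. 26·(0.4956 − sin(2π·0.4956)/(2π)) = 12.7719 → s = 23.7719
radial distance = base radius + s = 26 + 23.7719 = 49.7719

49.7719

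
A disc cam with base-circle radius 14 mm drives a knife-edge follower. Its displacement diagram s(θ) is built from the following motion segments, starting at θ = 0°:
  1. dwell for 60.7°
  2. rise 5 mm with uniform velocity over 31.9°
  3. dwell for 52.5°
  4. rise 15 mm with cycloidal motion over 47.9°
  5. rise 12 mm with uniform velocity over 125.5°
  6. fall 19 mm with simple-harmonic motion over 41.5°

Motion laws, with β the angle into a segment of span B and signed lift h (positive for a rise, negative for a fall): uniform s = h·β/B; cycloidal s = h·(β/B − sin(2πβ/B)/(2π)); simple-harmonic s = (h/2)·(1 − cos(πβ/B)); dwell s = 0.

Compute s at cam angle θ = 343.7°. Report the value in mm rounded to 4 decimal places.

seg 1 [0°–60.7°] dwell: s stays 0.0000
seg 2 [60.7°–92.6°] uniform, h=5: full span → s += 5 → s = 5.0000
seg 3 [92.6°–145.1°] dwell: s stays 5.0000
seg 4 [145.1°–193°] cycloidal, h=15: full span → s += 15 → s = 20.0000
seg 5 [193°–318.5°] uniform, h=12: full span → s += 12 → s = 32.0000
seg 6 [318.5°–360°] simple-harmonic, h=-19: θ=343.7° here. β=25.2, B=41.5. -19/2·(1 − cos(π·0.6072)) = -12.6401 → s = 19.3599

19.3599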